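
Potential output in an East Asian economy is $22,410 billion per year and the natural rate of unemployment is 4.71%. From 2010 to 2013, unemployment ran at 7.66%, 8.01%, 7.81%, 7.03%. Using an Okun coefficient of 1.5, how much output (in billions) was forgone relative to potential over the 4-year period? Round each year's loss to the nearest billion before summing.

Year 2010: gap = -1.5 × (7.66 - 4.71) = -4.425%, loss ≈ 22410 × 4.425/100 ≈ 992.
Year 2011: gap = -1.5 × (8.01 - 4.71) = -4.95%, loss ≈ 22410 × 4.95/100 ≈ 1109.
Year 2012: gap = -1.5 × (7.81 - 4.71) = -4.65%, loss ≈ 22410 × 4.65/100 ≈ 1042.
Year 2013: gap = -1.5 × (7.03 - 4.71) = -3.48%, loss ≈ 22410 × 3.48/100 ≈ 780.
Total lost output = 992 + 1109 + 1042 + 780 = 3923 billion.

$3,923 billion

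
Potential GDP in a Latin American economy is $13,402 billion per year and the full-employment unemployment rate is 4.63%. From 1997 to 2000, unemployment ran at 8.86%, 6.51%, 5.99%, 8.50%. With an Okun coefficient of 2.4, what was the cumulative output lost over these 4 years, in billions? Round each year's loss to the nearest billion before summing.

$3,648 billion

Year 1997: gap = -2.4 × (8.86 - 4.63) = -10.152%, loss ≈ 13402 × 10.152/100 ≈ 1361.
Year 1998: gap = -2.4 × (6.51 - 4.63) = -4.512%, loss ≈ 13402 × 4.512/100 ≈ 605.
Year 1999: gap = -2.4 × (5.99 - 4.63) = -3.264%, loss ≈ 13402 × 3.264/100 ≈ 437.
Year 2000: gap = -2.4 × (8.5 - 4.63) = -9.288%, loss ≈ 13402 × 9.288/100 ≈ 1245.
Total lost output = 1361 + 605 + 437 + 1245 = 3648 billion.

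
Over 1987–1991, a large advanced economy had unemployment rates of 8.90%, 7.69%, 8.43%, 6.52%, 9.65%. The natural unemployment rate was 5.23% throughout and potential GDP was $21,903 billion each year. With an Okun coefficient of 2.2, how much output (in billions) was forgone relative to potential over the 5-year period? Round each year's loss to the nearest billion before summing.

$7,247 billion

Year 1987: gap = -2.2 × (8.9 - 5.23) = -8.074%, loss ≈ 21903 × 8.074/100 ≈ 1768.
Year 1988: gap = -2.2 × (7.69 - 5.23) = -5.412%, loss ≈ 21903 × 5.412/100 ≈ 1185.
Year 1989: gap = -2.2 × (8.43 - 5.23) = -7.04%, loss ≈ 21903 × 7.04/100 ≈ 1542.
Year 1990: gap = -2.2 × (6.52 - 5.23) = -2.838%, loss ≈ 21903 × 2.838/100 ≈ 622.
Year 1991: gap = -2.2 × (9.65 - 5.23) = -9.724%, loss ≈ 21903 × 9.724/100 ≈ 2130.
Total lost output = 1768 + 1185 + 1542 + 622 + 2130 = 7247 billion.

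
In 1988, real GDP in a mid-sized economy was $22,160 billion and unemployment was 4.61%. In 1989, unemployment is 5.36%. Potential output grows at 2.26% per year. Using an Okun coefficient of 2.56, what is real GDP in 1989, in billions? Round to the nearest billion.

$22,235 billion

Δu = 5.36 - 4.61 = 0.75 points.
Okun's law (growth form): g_Y = g_Y* - β × Δu = 2.26 - 2.56 × (0.75) = 2.26 - 1.92 = 0.34%.
Real GDP in the next year = 22160 × (1 + 0.34/100) = 22160 × 1.0034 ≈ 22235 billion.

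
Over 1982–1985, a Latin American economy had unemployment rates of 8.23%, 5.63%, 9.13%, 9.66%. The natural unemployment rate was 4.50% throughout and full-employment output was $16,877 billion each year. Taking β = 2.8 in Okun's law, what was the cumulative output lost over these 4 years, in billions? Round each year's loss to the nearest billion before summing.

Year 1982: gap = -2.8 × (8.23 - 4.5) = -10.444%, loss ≈ 16877 × 10.444/100 ≈ 1763.
Year 1983: gap = -2.8 × (5.63 - 4.5) = -3.164%, loss ≈ 16877 × 3.164/100 ≈ 534.
Year 1984: gap = -2.8 × (9.13 - 4.5) = -12.964%, loss ≈ 16877 × 12.964/100 ≈ 2188.
Year 1985: gap = -2.8 × (9.66 - 4.5) = -14.448%, loss ≈ 16877 × 14.448/100 ≈ 2438.
Total lost output = 1763 + 534 + 2188 + 2438 = 6923 billion.

$6,923 billion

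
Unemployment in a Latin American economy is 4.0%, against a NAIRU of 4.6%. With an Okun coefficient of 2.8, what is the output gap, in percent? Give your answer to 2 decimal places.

1.68%

The unemployment gap is 4 - 4.6 = -0.6 percentage points.
Okun's law gives an output gap of -2.8 × (-0.6) = 1.68%, i.e. 1.68% above potential.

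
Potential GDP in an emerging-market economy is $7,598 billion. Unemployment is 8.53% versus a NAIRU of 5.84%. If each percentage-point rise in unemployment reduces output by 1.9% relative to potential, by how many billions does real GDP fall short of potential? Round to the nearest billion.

Output gap = -1.9 × (8.53 - 5.84) = -1.9 × 2.69 = -5.111%.
Actual GDP ≈ 7598 × 0.94889 ≈ 7210 billion, so the shortfall is 7598 - 7210 = 388 billion.

$388 billion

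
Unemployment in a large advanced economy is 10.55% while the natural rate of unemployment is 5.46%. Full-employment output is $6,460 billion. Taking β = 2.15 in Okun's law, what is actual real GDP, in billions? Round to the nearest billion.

Unemployment gap = 10.55 - 5.46 = 5.09 points, so the output gap is -2.15 × 5.09 = -10.9435%.
Actual GDP = 6460 × (1 - 10.9435/100) = 6460 × 0.890565 ≈ 5753 billion.

$5,753 billion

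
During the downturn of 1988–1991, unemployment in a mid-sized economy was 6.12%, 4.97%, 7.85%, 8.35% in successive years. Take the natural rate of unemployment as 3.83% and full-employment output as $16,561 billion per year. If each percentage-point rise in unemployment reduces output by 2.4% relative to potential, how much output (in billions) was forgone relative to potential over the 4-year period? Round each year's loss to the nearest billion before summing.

$4,758 billion

Year 1988: gap = -2.4 × (6.12 - 3.83) = -5.496%, loss ≈ 16561 × 5.496/100 ≈ 910.
Year 1989: gap = -2.4 × (4.97 - 3.83) = -2.736%, loss ≈ 16561 × 2.736/100 ≈ 453.
Year 1990: gap = -2.4 × (7.85 - 3.83) = -9.648%, loss ≈ 16561 × 9.648/100 ≈ 1598.
Year 1991: gap = -2.4 × (8.35 - 3.83) = -10.848%, loss ≈ 16561 × 10.848/100 ≈ 1797.
Total lost output = 910 + 453 + 1598 + 1797 = 4758 billion.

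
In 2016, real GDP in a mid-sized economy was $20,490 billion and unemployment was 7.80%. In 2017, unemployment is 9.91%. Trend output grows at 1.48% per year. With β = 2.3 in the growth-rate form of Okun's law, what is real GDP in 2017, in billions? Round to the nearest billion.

$19,799 billion

Δu = 9.91 - 7.8 = 2.11 points.
Okun's law (growth form): g_Y = g_Y* - β × Δu = 1.48 - 2.3 × (2.11) = 1.48 - 4.853 = -3.373%.
Real GDP in the next year = 20490 × (1 - 3.373/100) = 20490 × 0.96627 ≈ 19799 billion.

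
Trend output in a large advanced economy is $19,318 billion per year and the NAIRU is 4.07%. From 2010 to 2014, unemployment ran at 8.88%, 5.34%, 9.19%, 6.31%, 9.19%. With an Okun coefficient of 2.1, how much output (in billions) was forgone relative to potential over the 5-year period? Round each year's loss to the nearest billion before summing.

Year 2010: gap = -2.1 × (8.88 - 4.07) = -10.101%, loss ≈ 19318 × 10.101/100 ≈ 1951.
Year 2011: gap = -2.1 × (5.34 - 4.07) = -2.667%, loss ≈ 19318 × 2.667/100 ≈ 515.
Year 2012: gap = -2.1 × (9.19 - 4.07) = -10.752%, loss ≈ 19318 × 10.752/100 ≈ 2077.
Year 2013: gap = -2.1 × (6.31 - 4.07) = -4.704%, loss ≈ 19318 × 4.704/100 ≈ 909.
Year 2014: gap = -2.1 × (9.19 - 4.07) = -10.752%, loss ≈ 19318 × 10.752/100 ≈ 2077.
Total lost output = 1951 + 515 + 2077 + 909 + 2077 = 7529 billion.

$7,529 billion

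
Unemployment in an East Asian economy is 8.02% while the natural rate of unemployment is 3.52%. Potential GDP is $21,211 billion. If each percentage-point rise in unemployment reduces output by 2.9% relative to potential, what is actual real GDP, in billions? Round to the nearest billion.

Unemployment gap = 8.02 - 3.52 = 4.5 points, so the output gap is -2.9 × 4.5 = -13.05%.
Actual GDP = 21211 × (1 - 13.05/100) = 21211 × 0.8695 ≈ 18443 billion.

$18,443 billion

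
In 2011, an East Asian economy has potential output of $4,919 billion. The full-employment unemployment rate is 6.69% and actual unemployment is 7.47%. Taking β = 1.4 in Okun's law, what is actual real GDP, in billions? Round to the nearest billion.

$4,865 billion

Unemployment gap = 7.47 - 6.69 = 0.78 points, so the output gap is -1.4 × 0.78 = -1.092%.
Actual GDP = 4919 × (1 - 1.092/100) = 4919 × 0.98908 ≈ 4865 billion.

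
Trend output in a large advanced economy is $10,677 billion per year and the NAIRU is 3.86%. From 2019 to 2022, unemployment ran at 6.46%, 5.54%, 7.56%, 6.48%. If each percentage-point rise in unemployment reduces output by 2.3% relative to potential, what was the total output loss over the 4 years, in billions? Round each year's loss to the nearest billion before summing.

Year 2019: gap = -2.3 × (6.46 - 3.86) = -5.98%, loss ≈ 10677 × 5.98/100 ≈ 638.
Year 2020: gap = -2.3 × (5.54 - 3.86) = -3.864%, loss ≈ 10677 × 3.864/100 ≈ 413.
Year 2021: gap = -2.3 × (7.56 - 3.86) = -8.51%, loss ≈ 10677 × 8.51/100 ≈ 909.
Year 2022: gap = -2.3 × (6.48 - 3.86) = -6.026%, loss ≈ 10677 × 6.026/100 ≈ 643.
Total lost output = 638 + 413 + 909 + 643 = 2603 billion.

$2,603 billion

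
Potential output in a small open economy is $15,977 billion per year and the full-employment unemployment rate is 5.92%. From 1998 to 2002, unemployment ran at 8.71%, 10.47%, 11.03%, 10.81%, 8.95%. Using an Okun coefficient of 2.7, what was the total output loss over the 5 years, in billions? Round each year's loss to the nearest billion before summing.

$8,787 billion

Year 1998: gap = -2.7 × (8.71 - 5.92) = -7.533%, loss ≈ 15977 × 7.533/100 ≈ 1204.
Year 1999: gap = -2.7 × (10.47 - 5.92) = -12.285%, loss ≈ 15977 × 12.285/100 ≈ 1963.
Year 2000: gap = -2.7 × (11.03 - 5.92) = -13.797%, loss ≈ 15977 × 13.797/100 ≈ 2204.
Year 2001: gap = -2.7 × (10.81 - 5.92) = -13.203%, loss ≈ 15977 × 13.203/100 ≈ 2109.
Year 2002: gap = -2.7 × (8.95 - 5.92) = -8.181%, loss ≈ 15977 × 8.181/100 ≈ 1307.
Total lost output = 1204 + 1963 + 2204 + 2109 + 1307 = 8787 billion.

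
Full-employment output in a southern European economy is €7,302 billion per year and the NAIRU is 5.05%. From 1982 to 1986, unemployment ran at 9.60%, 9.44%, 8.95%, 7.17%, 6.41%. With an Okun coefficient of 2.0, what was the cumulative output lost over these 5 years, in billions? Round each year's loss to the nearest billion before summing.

Year 1982: gap = -2.0 × (9.6 - 5.05) = -9.1%, loss ≈ 7302 × 9.1/100 ≈ 664.
Year 1983: gap = -2.0 × (9.44 - 5.05) = -8.78%, loss ≈ 7302 × 8.78/100 ≈ 641.
Year 1984: gap = -2.0 × (8.95 - 5.05) = -7.8%, loss ≈ 7302 × 7.8/100 ≈ 570.
Year 1985: gap = -2.0 × (7.17 - 5.05) = -4.24%, loss ≈ 7302 × 4.24/100 ≈ 310.
Year 1986: gap = -2.0 × (6.41 - 5.05) = -2.72%, loss ≈ 7302 × 2.72/100 ≈ 199.
Total lost output = 664 + 641 + 570 + 310 + 199 = 2384 billion.

€2,384 billion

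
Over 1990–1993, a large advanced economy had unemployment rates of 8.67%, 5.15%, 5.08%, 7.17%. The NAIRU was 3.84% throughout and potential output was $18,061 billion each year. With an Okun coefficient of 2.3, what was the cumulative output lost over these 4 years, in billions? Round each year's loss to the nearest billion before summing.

Year 1990: gap = -2.3 × (8.67 - 3.84) = -11.109%, loss ≈ 18061 × 11.109/100 ≈ 2006.
Year 1991: gap = -2.3 × (5.15 - 3.84) = -3.013%, loss ≈ 18061 × 3.013/100 ≈ 544.
Year 1992: gap = -2.3 × (5.08 - 3.84) = -2.852%, loss ≈ 18061 × 2.852/100 ≈ 515.
Year 1993: gap = -2.3 × (7.17 - 3.84) = -7.659%, loss ≈ 18061 × 7.659/100 ≈ 1383.
Total lost output = 2006 + 544 + 515 + 1383 = 4448 billion.

$4,448 billion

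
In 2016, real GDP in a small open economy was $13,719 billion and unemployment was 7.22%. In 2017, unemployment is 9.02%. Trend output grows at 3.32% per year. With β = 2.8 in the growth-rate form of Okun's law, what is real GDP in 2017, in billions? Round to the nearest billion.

Δu = 9.02 - 7.22 = 1.8 points.
Okun's law (growth form): g_Y = g_Y* - β × Δu = 3.32 - 2.8 × (1.80) = 3.32 - 5.04 = -1.72%.
Real GDP in the next year = 13719 × (1 - 1.72/100) = 13719 × 0.9828 ≈ 13483 billion.

$13,483 billion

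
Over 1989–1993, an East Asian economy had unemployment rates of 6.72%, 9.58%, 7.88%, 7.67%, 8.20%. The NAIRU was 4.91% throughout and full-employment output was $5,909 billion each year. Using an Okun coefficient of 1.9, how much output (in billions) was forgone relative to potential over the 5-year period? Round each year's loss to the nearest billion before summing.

Year 1989: gap = -1.9 × (6.72 - 4.91) = -3.439%, loss ≈ 5909 × 3.439/100 ≈ 203.
Year 1990: gap = -1.9 × (9.58 - 4.91) = -8.873%, loss ≈ 5909 × 8.873/100 ≈ 524.
Year 1991: gap = -1.9 × (7.88 - 4.91) = -5.643%, loss ≈ 5909 × 5.643/100 ≈ 333.
Year 1992: gap = -1.9 × (7.67 - 4.91) = -5.244%, loss ≈ 5909 × 5.244/100 ≈ 310.
Year 1993: gap = -1.9 × (8.2 - 4.91) = -6.251%, loss ≈ 5909 × 6.251/100 ≈ 369.
Total lost output = 203 + 524 + 333 + 310 + 369 = 1739 billion.

$1,739 billion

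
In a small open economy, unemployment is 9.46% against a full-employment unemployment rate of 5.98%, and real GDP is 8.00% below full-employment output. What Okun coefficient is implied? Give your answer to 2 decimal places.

Okun's law: output gap = -β × (u - u*).
-8.00 = -β × (9.46 - 5.98) = -β × 3.48, so β = 8/3.48 = 2.30.

β ≈ 2.30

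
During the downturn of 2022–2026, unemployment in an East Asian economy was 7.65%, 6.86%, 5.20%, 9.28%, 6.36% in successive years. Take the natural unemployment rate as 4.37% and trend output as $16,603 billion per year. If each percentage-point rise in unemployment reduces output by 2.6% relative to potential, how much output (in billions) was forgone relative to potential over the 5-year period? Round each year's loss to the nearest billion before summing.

Year 2022: gap = -2.6 × (7.65 - 4.37) = -8.528%, loss ≈ 16603 × 8.528/100 ≈ 1416.
Year 2023: gap = -2.6 × (6.86 - 4.37) = -6.474%, loss ≈ 16603 × 6.474/100 ≈ 1075.
Year 2024: gap = -2.6 × (5.2 - 4.37) = -2.158%, loss ≈ 16603 × 2.158/100 ≈ 358.
Year 2025: gap = -2.6 × (9.28 - 4.37) = -12.766%, loss ≈ 16603 × 12.766/100 ≈ 2120.
Year 2026: gap = -2.6 × (6.36 - 4.37) = -5.174%, loss ≈ 16603 × 5.174/100 ≈ 859.
Total lost output = 1416 + 1075 + 358 + 2120 + 859 = 5828 billion.

$5,828 billion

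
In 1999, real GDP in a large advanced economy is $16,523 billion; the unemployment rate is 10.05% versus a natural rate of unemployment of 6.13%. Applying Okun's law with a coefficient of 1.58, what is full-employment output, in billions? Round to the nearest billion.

Unemployment gap = 10.05 - 6.13 = 3.92 points, so output gap = -1.58 × 3.92 = -6.1936%.
Since Y = Y* × (1 + gap/100), Y* = 16523/0.938064 ≈ 17614 billion.

$17,614 billion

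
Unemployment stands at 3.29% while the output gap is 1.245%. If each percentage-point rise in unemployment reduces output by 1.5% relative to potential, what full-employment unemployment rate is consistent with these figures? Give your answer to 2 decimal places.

From Okun's law, u - u* = -(output gap)/β = -(1.245)/1.5 = -0.83 points.
So u* = 3.29 + 0.83 = 4.12%.

4.12%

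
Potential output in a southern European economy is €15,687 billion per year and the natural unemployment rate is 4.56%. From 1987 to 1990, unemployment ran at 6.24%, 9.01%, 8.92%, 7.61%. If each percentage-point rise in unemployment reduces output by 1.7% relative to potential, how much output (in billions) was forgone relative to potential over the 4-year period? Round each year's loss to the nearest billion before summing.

€3,611 billion

Year 1987: gap = -1.7 × (6.24 - 4.56) = -2.856%, loss ≈ 15687 × 2.856/100 ≈ 448.
Year 1988: gap = -1.7 × (9.01 - 4.56) = -7.565%, loss ≈ 15687 × 7.565/100 ≈ 1187.
Year 1989: gap = -1.7 × (8.92 - 4.56) = -7.412%, loss ≈ 15687 × 7.412/100 ≈ 1163.
Year 1990: gap = -1.7 × (7.61 - 4.56) = -5.185%, loss ≈ 15687 × 5.185/100 ≈ 813.
Total lost output = 448 + 1187 + 1163 + 813 = 3611 billion.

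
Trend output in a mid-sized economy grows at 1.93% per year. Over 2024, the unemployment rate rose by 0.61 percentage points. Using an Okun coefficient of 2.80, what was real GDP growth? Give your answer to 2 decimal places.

0.22%

Growth-rate Okun's law: g_Y = g_Y* - β × Δu.
g_Y = 1.93 - 2.80 × (0.61) = 1.93 - 1.708 = 0.222%, i.e. 0.22% to 2 d.p.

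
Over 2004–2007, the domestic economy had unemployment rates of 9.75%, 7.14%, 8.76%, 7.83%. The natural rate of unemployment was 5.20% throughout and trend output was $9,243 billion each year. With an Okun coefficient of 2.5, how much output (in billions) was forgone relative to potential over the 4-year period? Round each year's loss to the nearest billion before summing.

$2,930 billion

Year 2004: gap = -2.5 × (9.75 - 5.2) = -11.375%, loss ≈ 9243 × 11.375/100 ≈ 1051.
Year 2005: gap = -2.5 × (7.14 - 5.2) = -4.85%, loss ≈ 9243 × 4.85/100 ≈ 448.
Year 2006: gap = -2.5 × (8.76 - 5.2) = -8.9%, loss ≈ 9243 × 8.9/100 ≈ 823.
Year 2007: gap = -2.5 × (7.83 - 5.2) = -6.575%, loss ≈ 9243 × 6.575/100 ≈ 608.
Total lost output = 1051 + 448 + 823 + 608 = 2930 billion.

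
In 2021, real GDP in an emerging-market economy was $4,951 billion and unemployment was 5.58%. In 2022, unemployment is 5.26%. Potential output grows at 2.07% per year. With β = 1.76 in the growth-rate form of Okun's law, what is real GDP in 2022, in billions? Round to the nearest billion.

Δu = 5.26 - 5.58 = -0.32 points.
Okun's law (growth form): g_Y = g_Y* - β × Δu = 2.07 - 1.76 × (-0.32) = 2.07 + 0.5632 = 2.6332%.
Real GDP in the next year = 4951 × (1 + 2.6332/100) = 4951 × 1.026332 ≈ 5081 billion.

$5,081 billion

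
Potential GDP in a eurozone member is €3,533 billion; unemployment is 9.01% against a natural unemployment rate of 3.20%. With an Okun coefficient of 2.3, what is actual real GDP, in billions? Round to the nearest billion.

€3,061 billion

Unemployment gap = 9.01 - 3.2 = 5.81 points, so the output gap is -2.3 × 5.81 = -13.363%.
Actual GDP = 3533 × (1 - 13.363/100) = 3533 × 0.86637 ≈ 3061 billion.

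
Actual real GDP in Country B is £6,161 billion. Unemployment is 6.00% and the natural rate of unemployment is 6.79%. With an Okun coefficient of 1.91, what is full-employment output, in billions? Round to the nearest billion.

Unemployment gap = 6 - 6.79 = -0.79 points, so output gap = -1.91 × (-0.79) = 1.5089%.
Since Y = Y* × (1 + gap/100), Y* = 6161/1.015089 ≈ 6069 billion.

£6,069 billion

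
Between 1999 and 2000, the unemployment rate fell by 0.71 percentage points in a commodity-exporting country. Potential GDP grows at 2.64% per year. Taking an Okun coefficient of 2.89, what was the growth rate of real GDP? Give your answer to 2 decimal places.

4.69%

Growth-rate Okun's law: g_Y = g_Y* - β × Δu.
g_Y = 2.64 - 2.89 × (-0.71) = 2.64 + 2.0519 = 4.6919%, i.e. 4.69% to 2 d.p.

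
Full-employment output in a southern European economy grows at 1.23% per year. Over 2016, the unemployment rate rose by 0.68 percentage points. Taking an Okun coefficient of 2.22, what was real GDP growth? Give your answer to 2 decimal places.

-0.28%

Growth-rate Okun's law: g_Y = g_Y* - β × Δu.
g_Y = 1.23 - 2.22 × (0.68) = 1.23 - 1.5096 = -0.2796%, i.e. -0.28% to 2 d.p.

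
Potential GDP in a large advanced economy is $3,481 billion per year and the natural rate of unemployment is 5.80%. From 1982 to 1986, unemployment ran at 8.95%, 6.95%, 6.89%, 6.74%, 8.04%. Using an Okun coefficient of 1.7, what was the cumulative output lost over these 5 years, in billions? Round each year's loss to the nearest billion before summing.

$508 billion

Year 1982: gap = -1.7 × (8.95 - 5.8) = -5.355%, loss ≈ 3481 × 5.355/100 ≈ 186.
Year 1983: gap = -1.7 × (6.95 - 5.8) = -1.955%, loss ≈ 3481 × 1.955/100 ≈ 68.
Year 1984: gap = -1.7 × (6.89 - 5.8) = -1.853%, loss ≈ 3481 × 1.853/100 ≈ 65.
Year 1985: gap = -1.7 × (6.74 - 5.8) = -1.598%, loss ≈ 3481 × 1.598/100 ≈ 56.
Year 1986: gap = -1.7 × (8.04 - 5.8) = -3.808%, loss ≈ 3481 × 3.808/100 ≈ 133.
Total lost output = 186 + 68 + 65 + 56 + 133 = 508 billion.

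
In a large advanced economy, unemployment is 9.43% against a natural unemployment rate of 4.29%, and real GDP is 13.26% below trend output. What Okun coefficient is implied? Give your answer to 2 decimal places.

Okun's law: output gap = -β × (u - u*).
-13.26 = -β × (9.43 - 4.29) = -β × 5.14, so β = 13.26/5.14 = 2.58.

β ≈ 2.58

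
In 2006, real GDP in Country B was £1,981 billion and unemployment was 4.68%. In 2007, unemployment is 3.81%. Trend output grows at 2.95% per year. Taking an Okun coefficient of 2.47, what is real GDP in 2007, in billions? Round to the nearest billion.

Δu = 3.81 - 4.68 = -0.87 points.
Okun's law (growth form): g_Y = g_Y* - β × Δu = 2.95 - 2.47 × (-0.87) = 2.95 + 2.1489 = 5.0989%.
Real GDP in the next year = 1981 × (1 + 5.0989/100) = 1981 × 1.050989 ≈ 2082 billion.

£2,082 billion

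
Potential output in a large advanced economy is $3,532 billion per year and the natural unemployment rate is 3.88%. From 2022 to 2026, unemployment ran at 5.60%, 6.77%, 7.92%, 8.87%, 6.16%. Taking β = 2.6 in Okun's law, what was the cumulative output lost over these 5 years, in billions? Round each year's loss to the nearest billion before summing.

Year 2022: gap = -2.6 × (5.6 - 3.88) = -4.472%, loss ≈ 3532 × 4.472/100 ≈ 158.
Year 2023: gap = -2.6 × (6.77 - 3.88) = -7.514%, loss ≈ 3532 × 7.514/100 ≈ 265.
Year 2024: gap = -2.6 × (7.92 - 3.88) = -10.504%, loss ≈ 3532 × 10.504/100 ≈ 371.
Year 2025: gap = -2.6 × (8.87 - 3.88) = -12.974%, loss ≈ 3532 × 12.974/100 ≈ 458.
Year 2026: gap = -2.6 × (6.16 - 3.88) = -5.928%, loss ≈ 3532 × 5.928/100 ≈ 209.
Total lost output = 158 + 265 + 371 + 458 + 209 = 1461 billion.

$1,461 billion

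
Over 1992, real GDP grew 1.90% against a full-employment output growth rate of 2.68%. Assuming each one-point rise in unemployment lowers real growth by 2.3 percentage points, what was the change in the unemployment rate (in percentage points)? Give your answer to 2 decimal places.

0.34 percentage points

Growth-rate Okun's law: g_Y = g_Y* - β × Δu, so Δu = (g_Y* - g_Y)/β.
Δu = (2.68 - 1.9)/2.3 = 0.78/2.3 = 0.34 percentage points.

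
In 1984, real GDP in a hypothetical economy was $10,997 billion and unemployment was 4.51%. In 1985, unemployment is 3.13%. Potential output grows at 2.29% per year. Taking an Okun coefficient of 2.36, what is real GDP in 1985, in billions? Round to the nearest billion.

$11,607 billion

Δu = 3.13 - 4.51 = -1.38 points.
Okun's law (growth form): g_Y = g_Y* - β × Δu = 2.29 - 2.36 × (-1.38) = 2.29 + 3.2568 = 5.5468%.
Real GDP in the next year = 10997 × (1 + 5.5468/100) = 10997 × 1.055468 ≈ 11607 billion.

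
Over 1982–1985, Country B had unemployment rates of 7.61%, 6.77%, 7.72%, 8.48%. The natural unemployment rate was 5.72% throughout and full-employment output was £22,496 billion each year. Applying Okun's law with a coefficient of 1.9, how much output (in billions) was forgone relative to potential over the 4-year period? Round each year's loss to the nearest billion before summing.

£3,292 billion

Year 1982: gap = -1.9 × (7.61 - 5.72) = -3.591%, loss ≈ 22496 × 3.591/100 ≈ 808.
Year 1983: gap = -1.9 × (6.77 - 5.72) = -1.995%, loss ≈ 22496 × 1.995/100 ≈ 449.
Year 1984: gap = -1.9 × (7.72 - 5.72) = -3.8%, loss ≈ 22496 × 3.8/100 ≈ 855.
Year 1985: gap = -1.9 × (8.48 - 5.72) = -5.244%, loss ≈ 22496 × 5.244/100 ≈ 1180.
Total lost output = 808 + 449 + 855 + 1180 = 3292 billion.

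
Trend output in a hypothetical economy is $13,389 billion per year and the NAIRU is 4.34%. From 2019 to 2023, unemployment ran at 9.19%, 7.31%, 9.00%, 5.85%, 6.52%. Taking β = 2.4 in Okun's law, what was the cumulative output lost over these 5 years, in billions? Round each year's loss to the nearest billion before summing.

Year 2019: gap = -2.4 × (9.19 - 4.34) = -11.64%, loss ≈ 13389 × 11.64/100 ≈ 1558.
Year 2020: gap = -2.4 × (7.31 - 4.34) = -7.128%, loss ≈ 13389 × 7.128/100 ≈ 954.
Year 2021: gap = -2.4 × (9 - 4.34) = -11.184%, loss ≈ 13389 × 11.184/100 ≈ 1497.
Year 2022: gap = -2.4 × (5.85 - 4.34) = -3.624%, loss ≈ 13389 × 3.624/100 ≈ 485.
Year 2023: gap = -2.4 × (6.52 - 4.34) = -5.232%, loss ≈ 13389 × 5.232/100 ≈ 701.
Total lost output = 1558 + 954 + 1497 + 485 + 701 = 5195 billion.

$5,195 billion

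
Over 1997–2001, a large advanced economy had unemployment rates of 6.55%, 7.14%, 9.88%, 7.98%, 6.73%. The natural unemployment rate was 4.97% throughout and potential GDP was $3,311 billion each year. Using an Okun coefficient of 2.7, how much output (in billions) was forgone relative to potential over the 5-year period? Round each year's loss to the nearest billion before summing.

$1,200 billion

Year 1997: gap = -2.7 × (6.55 - 4.97) = -4.266%, loss ≈ 3311 × 4.266/100 ≈ 141.
Year 1998: gap = -2.7 × (7.14 - 4.97) = -5.859%, loss ≈ 3311 × 5.859/100 ≈ 194.
Year 1999: gap = -2.7 × (9.88 - 4.97) = -13.257%, loss ≈ 3311 × 13.257/100 ≈ 439.
Year 2000: gap = -2.7 × (7.98 - 4.97) = -8.127%, loss ≈ 3311 × 8.127/100 ≈ 269.
Year 2001: gap = -2.7 × (6.73 - 4.97) = -4.752%, loss ≈ 3311 × 4.752/100 ≈ 157.
Total lost output = 141 + 194 + 439 + 269 + 157 = 1200 billion.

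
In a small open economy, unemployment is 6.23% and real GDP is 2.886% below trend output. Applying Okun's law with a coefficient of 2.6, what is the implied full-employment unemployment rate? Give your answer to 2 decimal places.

From Okun's law, u - u* = -(output gap)/β = -(-2.886)/2.6 = 1.11 points.
So u* = 6.23 - 1.11 = 5.12%.

5.12%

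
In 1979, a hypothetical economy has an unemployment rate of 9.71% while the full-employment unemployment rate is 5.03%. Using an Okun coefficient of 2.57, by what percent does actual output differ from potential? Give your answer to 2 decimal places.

-12.03%

The unemployment gap is 9.71 - 5.03 = 4.68 percentage points.
Okun's law gives an output gap of -2.57 × 4.68 = -12.0276%, i.e. 12.03% below potential.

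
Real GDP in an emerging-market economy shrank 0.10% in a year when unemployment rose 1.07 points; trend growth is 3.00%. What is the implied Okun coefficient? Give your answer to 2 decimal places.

β ≈ 2.90

Growth form: g_Y = g_Y* - β × Δu, so β = (g_Y* - g_Y)/Δu.
β = (3 + 0.1)/1.07 = 3.1/1.07 = 2.90.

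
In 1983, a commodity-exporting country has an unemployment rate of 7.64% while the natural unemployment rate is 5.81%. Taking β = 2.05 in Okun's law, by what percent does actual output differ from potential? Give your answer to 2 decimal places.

The unemployment gap is 7.64 - 5.81 = 1.83 percentage points.
Okun's law gives an output gap of -2.05 × 1.83 = -3.7515%, i.e. 3.75% below potential.

-3.75%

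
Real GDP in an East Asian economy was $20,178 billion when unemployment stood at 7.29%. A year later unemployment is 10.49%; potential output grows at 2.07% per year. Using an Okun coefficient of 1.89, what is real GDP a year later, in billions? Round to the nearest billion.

Δu = 10.49 - 7.29 = 3.2 points.
Okun's law (growth form): g_Y = g_Y* - β × Δu = 2.07 - 1.89 × (3.20) = 2.07 - 6.048 = -3.978%.
Real GDP in the next year = 20178 × (1 - 3.978/100) = 20178 × 0.96022 ≈ 19375 billion.

$19,375 billion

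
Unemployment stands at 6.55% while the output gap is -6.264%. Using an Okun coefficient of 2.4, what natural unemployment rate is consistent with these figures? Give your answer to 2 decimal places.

From Okun's law, u - u* = -(output gap)/β = -(-6.264)/2.4 = 2.61 points.
So u* = 6.55 - 2.61 = 3.94%.

3.94%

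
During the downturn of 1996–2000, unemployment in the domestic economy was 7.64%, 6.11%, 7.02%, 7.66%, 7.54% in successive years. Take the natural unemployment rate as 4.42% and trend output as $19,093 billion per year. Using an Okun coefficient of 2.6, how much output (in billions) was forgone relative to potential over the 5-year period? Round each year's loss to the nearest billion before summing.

Year 1996: gap = -2.6 × (7.64 - 4.42) = -8.372%, loss ≈ 19093 × 8.372/100 ≈ 1598.
Year 1997: gap = -2.6 × (6.11 - 4.42) = -4.394%, loss ≈ 19093 × 4.394/100 ≈ 839.
Year 1998: gap = -2.6 × (7.02 - 4.42) = -6.76%, loss ≈ 19093 × 6.76/100 ≈ 1291.
Year 1999: gap = -2.6 × (7.66 - 4.42) = -8.424%, loss ≈ 19093 × 8.424/100 ≈ 1608.
Year 2000: gap = -2.6 × (7.54 - 4.42) = -8.112%, loss ≈ 19093 × 8.112/100 ≈ 1549.
Total lost output = 1598 + 839 + 1291 + 1608 + 1549 = 6885 billion.

$6,885 billion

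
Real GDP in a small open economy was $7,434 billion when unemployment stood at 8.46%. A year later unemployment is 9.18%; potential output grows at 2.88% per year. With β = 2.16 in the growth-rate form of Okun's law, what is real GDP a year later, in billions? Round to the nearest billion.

$7,532 billion

Δu = 9.18 - 8.46 = 0.72 points.
Okun's law (growth form): g_Y = g_Y* - β × Δu = 2.88 - 2.16 × (0.72) = 2.88 - 1.5552 = 1.3248%.
Real GDP in the next year = 7434 × (1 + 1.3248/100) = 7434 × 1.013248 ≈ 7532 billion.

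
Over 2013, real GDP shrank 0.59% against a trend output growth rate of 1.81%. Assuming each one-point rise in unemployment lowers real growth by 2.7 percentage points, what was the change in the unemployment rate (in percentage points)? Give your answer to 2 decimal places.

Growth-rate Okun's law: g_Y = g_Y* - β × Δu, so Δu = (g_Y* - g_Y)/β.
Δu = (1.81 + 0.59)/2.7 = 2.4/2.7 = 0.89 percentage points.

0.89 percentage points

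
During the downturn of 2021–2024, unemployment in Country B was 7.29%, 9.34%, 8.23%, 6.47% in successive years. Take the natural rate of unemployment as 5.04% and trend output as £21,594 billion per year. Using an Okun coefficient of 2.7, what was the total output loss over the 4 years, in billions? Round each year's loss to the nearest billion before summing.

£6,513 billion

Year 2021: gap = -2.7 × (7.29 - 5.04) = -6.075%, loss ≈ 21594 × 6.075/100 ≈ 1312.
Year 2022: gap = -2.7 × (9.34 - 5.04) = -11.61%, loss ≈ 21594 × 11.61/100 ≈ 2507.
Year 2023: gap = -2.7 × (8.23 - 5.04) = -8.613%, loss ≈ 21594 × 8.613/100 ≈ 1860.
Year 2024: gap = -2.7 × (6.47 - 5.04) = -3.861%, loss ≈ 21594 × 3.861/100 ≈ 834.
Total lost output = 1312 + 2507 + 1860 + 834 = 6513 billion.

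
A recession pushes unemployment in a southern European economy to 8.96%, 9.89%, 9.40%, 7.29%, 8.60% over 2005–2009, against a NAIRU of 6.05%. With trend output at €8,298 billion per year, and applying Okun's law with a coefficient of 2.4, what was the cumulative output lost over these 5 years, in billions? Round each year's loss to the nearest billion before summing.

Year 2005: gap = -2.4 × (8.96 - 6.05) = -6.984%, loss ≈ 8298 × 6.984/100 ≈ 580.
Year 2006: gap = -2.4 × (9.89 - 6.05) = -9.216%, loss ≈ 8298 × 9.216/100 ≈ 765.
Year 2007: gap = -2.4 × (9.4 - 6.05) = -8.04%, loss ≈ 8298 × 8.04/100 ≈ 667.
Year 2008: gap = -2.4 × (7.29 - 6.05) = -2.976%, loss ≈ 8298 × 2.976/100 ≈ 247.
Year 2009: gap = -2.4 × (8.6 - 6.05) = -6.12%, loss ≈ 8298 × 6.12/100 ≈ 508.
Total lost output = 580 + 765 + 667 + 247 + 508 = 2767 billion.

€2,767 billion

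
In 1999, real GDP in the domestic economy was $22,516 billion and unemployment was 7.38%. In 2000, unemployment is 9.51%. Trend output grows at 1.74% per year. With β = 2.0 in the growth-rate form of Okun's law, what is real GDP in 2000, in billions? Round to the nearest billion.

$21,949 billion

Δu = 9.51 - 7.38 = 2.13 points.
Okun's law (growth form): g_Y = g_Y* - β × Δu = 1.74 - 2.0 × (2.13) = 1.74 - 4.26 = -2.52%.
Real GDP in the next year = 22516 × (1 - 2.52/100) = 22516 × 0.9748 ≈ 21949 billion.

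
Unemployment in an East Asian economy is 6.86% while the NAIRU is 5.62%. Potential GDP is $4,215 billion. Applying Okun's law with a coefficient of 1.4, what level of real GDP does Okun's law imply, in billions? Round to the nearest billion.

$4,142 billion

Unemployment gap = 6.86 - 5.62 = 1.24 points, so the output gap is -1.4 × 1.24 = -1.736%.
Actual GDP = 4215 × (1 - 1.736/100) = 4215 × 0.98264 ≈ 4142 billion.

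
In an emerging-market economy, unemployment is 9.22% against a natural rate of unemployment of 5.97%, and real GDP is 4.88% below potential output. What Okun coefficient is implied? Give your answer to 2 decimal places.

Okun's law: output gap = -β × (u - u*).
-4.88 = -β × (9.22 - 5.97) = -β × 3.25, so β = 4.88/3.25 = 1.50.

β ≈ 1.50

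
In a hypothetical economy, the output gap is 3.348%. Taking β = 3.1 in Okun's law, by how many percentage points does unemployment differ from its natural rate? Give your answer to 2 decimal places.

-1.08 percentage points

Okun's law: output gap = -β × (u - u*), so u - u* = -(output gap)/β.
u - u* = -(3.348)/3.1 = -1.08 percentage points.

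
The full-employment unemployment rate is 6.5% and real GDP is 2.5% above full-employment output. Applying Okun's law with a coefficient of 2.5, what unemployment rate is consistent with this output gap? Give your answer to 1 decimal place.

5.5%

From Okun's law, u - u* = -(output gap)/β = -(2.5)/2.5 = -1 point.
So u = 6.5 - 1 = 5.5%.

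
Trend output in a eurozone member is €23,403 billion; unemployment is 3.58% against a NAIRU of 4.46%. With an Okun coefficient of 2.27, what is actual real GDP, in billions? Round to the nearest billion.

Unemployment gap = 3.58 - 4.46 = -0.88 points, so the output gap is -2.27 × (-0.88) = 1.9976%.
Actual GDP = 23403 × (1 + 1.9976/100) = 23403 × 1.019976 ≈ 23870 billion.

€23,870 billion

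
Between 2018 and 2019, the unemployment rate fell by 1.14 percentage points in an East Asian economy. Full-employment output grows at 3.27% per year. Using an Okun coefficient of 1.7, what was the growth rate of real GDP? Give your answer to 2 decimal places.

5.21%

Growth-rate Okun's law: g_Y = g_Y* - β × Δu.
g_Y = 3.27 - 1.7 × (-1.14) = 3.27 + 1.938 = 5.208%, i.e. 5.21% to 2 d.p.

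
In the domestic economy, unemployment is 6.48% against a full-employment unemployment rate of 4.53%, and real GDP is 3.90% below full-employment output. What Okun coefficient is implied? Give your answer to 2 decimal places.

Okun's law: output gap = -β × (u - u*).
-3.90 = -β × (6.48 - 4.53) = -β × 1.95, so β = 3.9/1.95 = 2.00.

β ≈ 2.00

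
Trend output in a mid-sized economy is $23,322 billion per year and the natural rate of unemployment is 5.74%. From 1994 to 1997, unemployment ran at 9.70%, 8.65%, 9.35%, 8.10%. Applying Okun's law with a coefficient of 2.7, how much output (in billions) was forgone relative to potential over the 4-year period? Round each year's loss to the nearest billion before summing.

$8,085 billion

Year 1994: gap = -2.7 × (9.7 - 5.74) = -10.692%, loss ≈ 23322 × 10.692/100 ≈ 2494.
Year 1995: gap = -2.7 × (8.65 - 5.74) = -7.857%, loss ≈ 23322 × 7.857/100 ≈ 1832.
Year 1996: gap = -2.7 × (9.35 - 5.74) = -9.747%, loss ≈ 23322 × 9.747/100 ≈ 2273.
Year 1997: gap = -2.7 × (8.1 - 5.74) = -6.372%, loss ≈ 23322 × 6.372/100 ≈ 1486.
Total lost output = 2494 + 1832 + 2273 + 1486 = 8085 billion.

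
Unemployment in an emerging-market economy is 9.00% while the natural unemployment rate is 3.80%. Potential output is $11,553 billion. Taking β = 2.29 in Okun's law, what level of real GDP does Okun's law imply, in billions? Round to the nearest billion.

$10,177 billion

Unemployment gap = 9 - 3.8 = 5.2 points, so the output gap is -2.29 × 5.2 = -11.908%.
Actual GDP = 11553 × (1 - 11.908/100) = 11553 × 0.88092 ≈ 10177 billion.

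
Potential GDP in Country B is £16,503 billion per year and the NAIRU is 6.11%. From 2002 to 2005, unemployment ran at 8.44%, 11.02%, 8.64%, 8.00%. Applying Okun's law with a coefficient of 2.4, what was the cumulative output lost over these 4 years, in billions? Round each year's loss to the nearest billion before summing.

£4,619 billion

Year 2002: gap = -2.4 × (8.44 - 6.11) = -5.592%, loss ≈ 16503 × 5.592/100 ≈ 923.
Year 2003: gap = -2.4 × (11.02 - 6.11) = -11.784%, loss ≈ 16503 × 11.784/100 ≈ 1945.
Year 2004: gap = -2.4 × (8.64 - 6.11) = -6.072%, loss ≈ 16503 × 6.072/100 ≈ 1002.
Year 2005: gap = -2.4 × (8 - 6.11) = -4.536%, loss ≈ 16503 × 4.536/100 ≈ 749.
Total lost output = 923 + 1945 + 1002 + 749 = 4619 billion.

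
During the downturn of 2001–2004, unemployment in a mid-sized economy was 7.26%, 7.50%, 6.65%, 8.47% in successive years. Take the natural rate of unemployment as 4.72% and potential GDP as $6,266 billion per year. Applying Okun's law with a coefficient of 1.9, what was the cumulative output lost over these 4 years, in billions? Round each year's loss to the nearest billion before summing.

Year 2001: gap = -1.9 × (7.26 - 4.72) = -4.826%, loss ≈ 6266 × 4.826/100 ≈ 302.
Year 2002: gap = -1.9 × (7.5 - 4.72) = -5.282%, loss ≈ 6266 × 5.282/100 ≈ 331.
Year 2003: gap = -1.9 × (6.65 - 4.72) = -3.667%, loss ≈ 6266 × 3.667/100 ≈ 230.
Year 2004: gap = -1.9 × (8.47 - 4.72) = -7.125%, loss ≈ 6266 × 7.125/100 ≈ 446.
Total lost output = 302 + 331 + 230 + 446 = 1309 billion.

$1,309 billion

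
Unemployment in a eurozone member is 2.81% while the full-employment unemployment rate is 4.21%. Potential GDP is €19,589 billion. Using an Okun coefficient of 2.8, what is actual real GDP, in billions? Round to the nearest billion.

Unemployment gap = 2.81 - 4.21 = -1.4 points, so the output gap is -2.8 × (-1.4) = 3.92%.
Actual GDP = 19589 × (1 + 3.92/100) = 19589 × 1.0392 ≈ 20357 billion.

€20,357 billion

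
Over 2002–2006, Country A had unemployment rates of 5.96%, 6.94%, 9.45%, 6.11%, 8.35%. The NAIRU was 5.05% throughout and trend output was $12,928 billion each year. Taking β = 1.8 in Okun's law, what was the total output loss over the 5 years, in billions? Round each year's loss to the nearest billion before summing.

Year 2002: gap = -1.8 × (5.96 - 5.05) = -1.638%, loss ≈ 12928 × 1.638/100 ≈ 212.
Year 2003: gap = -1.8 × (6.94 - 5.05) = -3.402%, loss ≈ 12928 × 3.402/100 ≈ 440.
Year 2004: gap = -1.8 × (9.45 - 5.05) = -7.92%, loss ≈ 12928 × 7.92/100 ≈ 1024.
Year 2005: gap = -1.8 × (6.11 - 5.05) = -1.908%, loss ≈ 12928 × 1.908/100 ≈ 247.
Year 2006: gap = -1.8 × (8.35 - 5.05) = -5.94%, loss ≈ 12928 × 5.94/100 ≈ 768.
Total lost output = 212 + 440 + 1024 + 247 + 768 = 2691 billion.

$2,691 billion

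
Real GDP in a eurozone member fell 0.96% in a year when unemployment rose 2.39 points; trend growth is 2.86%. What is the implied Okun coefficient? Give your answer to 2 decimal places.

Growth form: g_Y = g_Y* - β × Δu, so β = (g_Y* - g_Y)/Δu.
β = (2.86 + 0.96)/2.39 = 3.82/2.39 = 1.60.

β ≈ 1.60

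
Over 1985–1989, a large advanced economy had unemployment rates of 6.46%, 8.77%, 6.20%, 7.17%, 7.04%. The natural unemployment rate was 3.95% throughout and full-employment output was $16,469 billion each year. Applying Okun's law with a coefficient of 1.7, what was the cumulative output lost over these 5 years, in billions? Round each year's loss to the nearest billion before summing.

Year 1985: gap = -1.7 × (6.46 - 3.95) = -4.267%, loss ≈ 16469 × 4.267/100 ≈ 703.
Year 1986: gap = -1.7 × (8.77 - 3.95) = -8.194%, loss ≈ 16469 × 8.194/100 ≈ 1349.
Year 1987: gap = -1.7 × (6.2 - 3.95) = -3.825%, loss ≈ 16469 × 3.825/100 ≈ 630.
Year 1988: gap = -1.7 × (7.17 - 3.95) = -5.474%, loss ≈ 16469 × 5.474/100 ≈ 902.
Year 1989: gap = -1.7 × (7.04 - 3.95) = -5.253%, loss ≈ 16469 × 5.253/100 ≈ 865.
Total lost output = 703 + 1349 + 630 + 902 + 865 = 4449 billion.

$4,449 billion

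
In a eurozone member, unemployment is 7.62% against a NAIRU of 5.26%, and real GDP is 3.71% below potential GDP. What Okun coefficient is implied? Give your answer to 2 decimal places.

Okun's law: output gap = -β × (u - u*).
-3.71 = -β × (7.62 - 5.26) = -β × 2.36, so β = 3.71/2.36 = 1.57.

β ≈ 1.57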